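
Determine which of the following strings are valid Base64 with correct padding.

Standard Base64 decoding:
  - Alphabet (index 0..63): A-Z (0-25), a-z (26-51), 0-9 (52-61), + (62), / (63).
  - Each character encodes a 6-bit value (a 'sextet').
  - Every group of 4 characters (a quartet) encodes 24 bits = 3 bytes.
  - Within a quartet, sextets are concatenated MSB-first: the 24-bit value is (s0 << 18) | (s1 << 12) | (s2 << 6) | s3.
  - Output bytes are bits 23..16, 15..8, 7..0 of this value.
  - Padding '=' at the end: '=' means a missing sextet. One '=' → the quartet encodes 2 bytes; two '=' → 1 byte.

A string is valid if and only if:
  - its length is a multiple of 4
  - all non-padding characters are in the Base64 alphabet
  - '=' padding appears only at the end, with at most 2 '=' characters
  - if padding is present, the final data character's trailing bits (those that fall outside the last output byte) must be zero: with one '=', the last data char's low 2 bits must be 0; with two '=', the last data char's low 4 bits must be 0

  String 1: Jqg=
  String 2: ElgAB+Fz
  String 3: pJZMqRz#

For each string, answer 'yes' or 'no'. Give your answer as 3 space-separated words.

String 1: 'Jqg=' → valid
String 2: 'ElgAB+Fz' → valid
String 3: 'pJZMqRz#' → invalid (bad char(s): ['#'])

Answer: yes yes no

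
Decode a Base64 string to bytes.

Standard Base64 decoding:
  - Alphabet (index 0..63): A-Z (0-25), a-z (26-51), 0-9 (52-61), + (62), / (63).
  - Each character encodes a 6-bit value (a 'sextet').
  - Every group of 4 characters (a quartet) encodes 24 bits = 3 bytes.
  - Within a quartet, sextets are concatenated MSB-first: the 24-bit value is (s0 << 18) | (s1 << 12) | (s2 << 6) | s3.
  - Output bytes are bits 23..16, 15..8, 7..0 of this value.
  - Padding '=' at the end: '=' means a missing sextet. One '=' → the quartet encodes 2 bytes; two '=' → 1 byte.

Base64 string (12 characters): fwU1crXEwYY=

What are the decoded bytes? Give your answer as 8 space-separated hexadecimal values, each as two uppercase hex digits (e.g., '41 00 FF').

Answer: 7F 05 35 72 B5 C4 C1 86

Derivation:
After char 0 ('f'=31): chars_in_quartet=1 acc=0x1F bytes_emitted=0
After char 1 ('w'=48): chars_in_quartet=2 acc=0x7F0 bytes_emitted=0
After char 2 ('U'=20): chars_in_quartet=3 acc=0x1FC14 bytes_emitted=0
After char 3 ('1'=53): chars_in_quartet=4 acc=0x7F0535 -> emit 7F 05 35, reset; bytes_emitted=3
After char 4 ('c'=28): chars_in_quartet=1 acc=0x1C bytes_emitted=3
After char 5 ('r'=43): chars_in_quartet=2 acc=0x72B bytes_emitted=3
After char 6 ('X'=23): chars_in_quartet=3 acc=0x1CAD7 bytes_emitted=3
After char 7 ('E'=4): chars_in_quartet=4 acc=0x72B5C4 -> emit 72 B5 C4, reset; bytes_emitted=6
After char 8 ('w'=48): chars_in_quartet=1 acc=0x30 bytes_emitted=6
After char 9 ('Y'=24): chars_in_quartet=2 acc=0xC18 bytes_emitted=6
After char 10 ('Y'=24): chars_in_quartet=3 acc=0x30618 bytes_emitted=6
Padding '=': partial quartet acc=0x30618 -> emit C1 86; bytes_emitted=8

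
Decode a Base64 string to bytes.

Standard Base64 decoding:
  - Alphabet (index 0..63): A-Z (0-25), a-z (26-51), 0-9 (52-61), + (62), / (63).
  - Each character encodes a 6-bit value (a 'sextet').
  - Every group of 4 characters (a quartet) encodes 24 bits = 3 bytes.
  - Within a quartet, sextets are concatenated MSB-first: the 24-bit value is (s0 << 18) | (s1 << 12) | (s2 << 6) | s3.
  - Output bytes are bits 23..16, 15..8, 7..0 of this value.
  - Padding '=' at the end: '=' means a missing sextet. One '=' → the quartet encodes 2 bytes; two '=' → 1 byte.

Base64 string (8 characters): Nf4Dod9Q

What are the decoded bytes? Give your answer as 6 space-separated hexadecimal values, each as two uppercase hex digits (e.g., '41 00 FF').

Answer: 35 FE 03 A1 DF 50

Derivation:
After char 0 ('N'=13): chars_in_quartet=1 acc=0xD bytes_emitted=0
After char 1 ('f'=31): chars_in_quartet=2 acc=0x35F bytes_emitted=0
After char 2 ('4'=56): chars_in_quartet=3 acc=0xD7F8 bytes_emitted=0
After char 3 ('D'=3): chars_in_quartet=4 acc=0x35FE03 -> emit 35 FE 03, reset; bytes_emitted=3
After char 4 ('o'=40): chars_in_quartet=1 acc=0x28 bytes_emitted=3
After char 5 ('d'=29): chars_in_quartet=2 acc=0xA1D bytes_emitted=3
After char 6 ('9'=61): chars_in_quartet=3 acc=0x2877D bytes_emitted=3
After char 7 ('Q'=16): chars_in_quartet=4 acc=0xA1DF50 -> emit A1 DF 50, reset; bytes_emitted=6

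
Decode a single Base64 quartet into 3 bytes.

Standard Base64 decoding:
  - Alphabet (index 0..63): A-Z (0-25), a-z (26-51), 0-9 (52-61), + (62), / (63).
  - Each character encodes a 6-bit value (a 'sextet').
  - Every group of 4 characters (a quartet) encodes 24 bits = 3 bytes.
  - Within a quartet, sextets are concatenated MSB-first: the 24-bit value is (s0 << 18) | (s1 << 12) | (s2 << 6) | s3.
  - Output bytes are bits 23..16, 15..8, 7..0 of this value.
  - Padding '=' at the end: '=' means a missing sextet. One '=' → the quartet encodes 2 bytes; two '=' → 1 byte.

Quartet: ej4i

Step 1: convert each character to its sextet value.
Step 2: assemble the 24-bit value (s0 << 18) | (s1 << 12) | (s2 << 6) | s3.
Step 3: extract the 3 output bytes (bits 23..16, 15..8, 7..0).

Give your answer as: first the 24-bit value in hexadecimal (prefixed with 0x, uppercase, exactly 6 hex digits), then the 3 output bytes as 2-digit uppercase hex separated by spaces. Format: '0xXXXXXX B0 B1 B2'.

Sextets: e=30, j=35, 4=56, i=34
24-bit: (30<<18) | (35<<12) | (56<<6) | 34
      = 0x780000 | 0x023000 | 0x000E00 | 0x000022
      = 0x7A3E22
Bytes: (v>>16)&0xFF=7A, (v>>8)&0xFF=3E, v&0xFF=22

Answer: 0x7A3E22 7A 3E 22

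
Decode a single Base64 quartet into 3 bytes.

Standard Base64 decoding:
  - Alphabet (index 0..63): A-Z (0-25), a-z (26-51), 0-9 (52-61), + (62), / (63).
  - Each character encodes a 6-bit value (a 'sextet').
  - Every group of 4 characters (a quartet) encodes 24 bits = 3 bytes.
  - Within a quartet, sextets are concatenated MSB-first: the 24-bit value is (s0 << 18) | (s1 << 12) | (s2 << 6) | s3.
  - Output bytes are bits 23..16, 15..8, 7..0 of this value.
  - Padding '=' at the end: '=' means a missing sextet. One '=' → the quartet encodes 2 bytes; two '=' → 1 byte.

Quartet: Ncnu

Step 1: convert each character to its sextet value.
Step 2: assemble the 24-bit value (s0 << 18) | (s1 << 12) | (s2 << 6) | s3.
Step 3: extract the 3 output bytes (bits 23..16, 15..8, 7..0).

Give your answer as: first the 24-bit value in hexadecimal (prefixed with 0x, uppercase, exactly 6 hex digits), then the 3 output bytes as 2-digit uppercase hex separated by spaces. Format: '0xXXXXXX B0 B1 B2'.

Answer: 0x35C9EE 35 C9 EE

Derivation:
Sextets: N=13, c=28, n=39, u=46
24-bit: (13<<18) | (28<<12) | (39<<6) | 46
      = 0x340000 | 0x01C000 | 0x0009C0 | 0x00002E
      = 0x35C9EE
Bytes: (v>>16)&0xFF=35, (v>>8)&0xFF=C9, v&0xFF=EE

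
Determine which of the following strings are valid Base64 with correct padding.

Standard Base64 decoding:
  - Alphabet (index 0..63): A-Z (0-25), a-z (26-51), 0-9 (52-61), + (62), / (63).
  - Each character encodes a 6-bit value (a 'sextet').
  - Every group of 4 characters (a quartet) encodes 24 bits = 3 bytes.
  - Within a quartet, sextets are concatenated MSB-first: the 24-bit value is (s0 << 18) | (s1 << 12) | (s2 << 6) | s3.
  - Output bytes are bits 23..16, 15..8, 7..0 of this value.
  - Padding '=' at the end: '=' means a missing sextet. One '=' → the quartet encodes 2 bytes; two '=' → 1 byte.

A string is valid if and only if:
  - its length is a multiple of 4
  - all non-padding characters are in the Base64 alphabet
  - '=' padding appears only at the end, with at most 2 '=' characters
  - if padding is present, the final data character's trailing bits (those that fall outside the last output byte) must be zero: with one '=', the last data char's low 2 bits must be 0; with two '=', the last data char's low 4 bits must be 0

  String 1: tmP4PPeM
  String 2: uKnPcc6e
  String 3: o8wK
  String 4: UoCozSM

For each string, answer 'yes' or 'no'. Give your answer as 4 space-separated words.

String 1: 'tmP4PPeM' → valid
String 2: 'uKnPcc6e' → valid
String 3: 'o8wK' → valid
String 4: 'UoCozSM' → invalid (len=7 not mult of 4)

Answer: yes yes yes no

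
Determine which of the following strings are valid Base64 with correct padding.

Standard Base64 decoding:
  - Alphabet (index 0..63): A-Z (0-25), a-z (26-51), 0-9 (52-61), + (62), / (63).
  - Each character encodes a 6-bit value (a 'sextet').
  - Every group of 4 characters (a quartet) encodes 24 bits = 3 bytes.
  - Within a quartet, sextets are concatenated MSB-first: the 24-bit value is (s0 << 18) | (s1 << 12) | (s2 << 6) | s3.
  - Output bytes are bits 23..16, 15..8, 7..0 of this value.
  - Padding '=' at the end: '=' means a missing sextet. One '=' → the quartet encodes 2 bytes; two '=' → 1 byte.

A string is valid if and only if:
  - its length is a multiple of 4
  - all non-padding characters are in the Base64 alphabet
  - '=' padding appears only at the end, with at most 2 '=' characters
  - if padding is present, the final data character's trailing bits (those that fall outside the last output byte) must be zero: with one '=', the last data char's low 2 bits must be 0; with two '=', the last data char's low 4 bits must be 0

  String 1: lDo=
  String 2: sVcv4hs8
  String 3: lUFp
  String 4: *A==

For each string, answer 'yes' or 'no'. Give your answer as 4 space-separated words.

String 1: 'lDo=' → valid
String 2: 'sVcv4hs8' → valid
String 3: 'lUFp' → valid
String 4: '*A==' → invalid (bad char(s): ['*'])

Answer: yes yes yes no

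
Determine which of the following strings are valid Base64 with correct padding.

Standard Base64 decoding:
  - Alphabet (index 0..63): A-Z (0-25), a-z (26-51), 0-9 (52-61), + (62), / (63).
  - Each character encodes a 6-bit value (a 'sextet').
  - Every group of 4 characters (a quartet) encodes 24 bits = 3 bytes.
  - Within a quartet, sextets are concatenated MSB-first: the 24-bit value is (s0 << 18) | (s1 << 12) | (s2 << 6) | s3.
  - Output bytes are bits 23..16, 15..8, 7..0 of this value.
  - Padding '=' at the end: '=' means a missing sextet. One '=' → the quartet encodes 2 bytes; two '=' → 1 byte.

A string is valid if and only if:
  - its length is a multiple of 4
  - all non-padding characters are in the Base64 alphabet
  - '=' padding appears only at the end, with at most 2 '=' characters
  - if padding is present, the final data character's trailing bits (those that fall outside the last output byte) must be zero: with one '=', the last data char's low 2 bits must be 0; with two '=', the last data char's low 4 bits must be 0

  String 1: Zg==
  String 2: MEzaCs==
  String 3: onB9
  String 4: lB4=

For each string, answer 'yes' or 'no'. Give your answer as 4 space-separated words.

String 1: 'Zg==' → valid
String 2: 'MEzaCs==' → invalid (bad trailing bits)
String 3: 'onB9' → valid
String 4: 'lB4=' → valid

Answer: yes no yes yes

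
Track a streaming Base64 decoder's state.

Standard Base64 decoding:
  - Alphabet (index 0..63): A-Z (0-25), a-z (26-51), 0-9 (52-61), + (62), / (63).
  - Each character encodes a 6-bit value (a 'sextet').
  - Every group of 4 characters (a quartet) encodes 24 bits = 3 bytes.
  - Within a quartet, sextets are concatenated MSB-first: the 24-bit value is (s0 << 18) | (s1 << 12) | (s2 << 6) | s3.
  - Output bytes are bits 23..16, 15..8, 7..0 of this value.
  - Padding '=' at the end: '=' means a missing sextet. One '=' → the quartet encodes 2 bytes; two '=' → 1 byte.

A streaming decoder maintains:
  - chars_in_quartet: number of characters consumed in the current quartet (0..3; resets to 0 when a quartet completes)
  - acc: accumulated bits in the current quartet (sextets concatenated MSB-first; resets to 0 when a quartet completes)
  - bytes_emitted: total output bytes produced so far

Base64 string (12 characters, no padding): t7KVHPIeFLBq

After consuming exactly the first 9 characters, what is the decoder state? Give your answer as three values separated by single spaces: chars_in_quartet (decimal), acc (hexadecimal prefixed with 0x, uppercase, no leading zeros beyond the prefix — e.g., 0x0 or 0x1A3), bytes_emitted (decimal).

After char 0 ('t'=45): chars_in_quartet=1 acc=0x2D bytes_emitted=0
After char 1 ('7'=59): chars_in_quartet=2 acc=0xB7B bytes_emitted=0
After char 2 ('K'=10): chars_in_quartet=3 acc=0x2DECA bytes_emitted=0
After char 3 ('V'=21): chars_in_quartet=4 acc=0xB7B295 -> emit B7 B2 95, reset; bytes_emitted=3
After char 4 ('H'=7): chars_in_quartet=1 acc=0x7 bytes_emitted=3
After char 5 ('P'=15): chars_in_quartet=2 acc=0x1CF bytes_emitted=3
After char 6 ('I'=8): chars_in_quartet=3 acc=0x73C8 bytes_emitted=3
After char 7 ('e'=30): chars_in_quartet=4 acc=0x1CF21E -> emit 1C F2 1E, reset; bytes_emitted=6
After char 8 ('F'=5): chars_in_quartet=1 acc=0x5 bytes_emitted=6

Answer: 1 0x5 6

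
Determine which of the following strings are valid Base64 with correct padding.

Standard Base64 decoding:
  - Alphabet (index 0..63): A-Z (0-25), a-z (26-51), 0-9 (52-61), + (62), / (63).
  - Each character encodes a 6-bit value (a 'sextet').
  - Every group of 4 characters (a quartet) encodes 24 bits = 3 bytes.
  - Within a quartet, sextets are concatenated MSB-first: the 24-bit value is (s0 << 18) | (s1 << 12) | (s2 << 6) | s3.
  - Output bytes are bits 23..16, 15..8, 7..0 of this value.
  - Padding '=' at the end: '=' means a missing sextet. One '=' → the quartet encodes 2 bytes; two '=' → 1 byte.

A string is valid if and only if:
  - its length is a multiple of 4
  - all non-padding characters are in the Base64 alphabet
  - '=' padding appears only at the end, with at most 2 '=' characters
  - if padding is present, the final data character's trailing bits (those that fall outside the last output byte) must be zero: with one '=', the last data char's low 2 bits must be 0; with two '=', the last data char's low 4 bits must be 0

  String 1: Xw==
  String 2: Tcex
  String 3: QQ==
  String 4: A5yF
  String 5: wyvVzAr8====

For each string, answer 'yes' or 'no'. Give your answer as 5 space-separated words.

String 1: 'Xw==' → valid
String 2: 'Tcex' → valid
String 3: 'QQ==' → valid
String 4: 'A5yF' → valid
String 5: 'wyvVzAr8====' → invalid (4 pad chars (max 2))

Answer: yes yes yes yes no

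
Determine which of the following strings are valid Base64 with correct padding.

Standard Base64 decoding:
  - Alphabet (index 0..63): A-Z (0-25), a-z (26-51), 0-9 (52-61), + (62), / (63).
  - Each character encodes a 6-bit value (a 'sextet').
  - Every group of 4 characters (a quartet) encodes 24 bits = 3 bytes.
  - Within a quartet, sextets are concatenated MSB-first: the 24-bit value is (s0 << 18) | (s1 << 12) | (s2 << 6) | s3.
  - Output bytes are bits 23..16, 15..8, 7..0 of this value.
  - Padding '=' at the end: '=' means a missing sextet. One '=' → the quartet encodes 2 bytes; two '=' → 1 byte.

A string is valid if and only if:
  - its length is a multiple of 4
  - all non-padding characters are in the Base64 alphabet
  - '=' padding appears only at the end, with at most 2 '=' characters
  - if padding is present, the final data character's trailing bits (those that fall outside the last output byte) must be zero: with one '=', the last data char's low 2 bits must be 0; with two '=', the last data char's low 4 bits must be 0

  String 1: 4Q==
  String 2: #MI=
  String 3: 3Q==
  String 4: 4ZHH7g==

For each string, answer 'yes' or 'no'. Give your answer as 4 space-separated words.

Answer: yes no yes yes

Derivation:
String 1: '4Q==' → valid
String 2: '#MI=' → invalid (bad char(s): ['#'])
String 3: '3Q==' → valid
String 4: '4ZHH7g==' → valid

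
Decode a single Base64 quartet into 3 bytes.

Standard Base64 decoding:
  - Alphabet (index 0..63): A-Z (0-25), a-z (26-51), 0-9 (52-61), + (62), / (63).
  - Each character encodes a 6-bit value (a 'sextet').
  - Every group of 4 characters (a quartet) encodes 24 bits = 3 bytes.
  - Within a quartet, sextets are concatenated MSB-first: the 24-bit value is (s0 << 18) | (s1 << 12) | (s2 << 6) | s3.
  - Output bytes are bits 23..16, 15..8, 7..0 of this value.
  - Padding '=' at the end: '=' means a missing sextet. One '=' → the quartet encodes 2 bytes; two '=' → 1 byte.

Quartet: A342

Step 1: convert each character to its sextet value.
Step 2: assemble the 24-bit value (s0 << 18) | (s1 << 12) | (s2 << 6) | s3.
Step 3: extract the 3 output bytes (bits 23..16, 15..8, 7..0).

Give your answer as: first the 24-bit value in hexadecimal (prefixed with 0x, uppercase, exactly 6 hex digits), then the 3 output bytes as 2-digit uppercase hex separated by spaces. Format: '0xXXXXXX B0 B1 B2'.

Answer: 0x037E36 03 7E 36

Derivation:
Sextets: A=0, 3=55, 4=56, 2=54
24-bit: (0<<18) | (55<<12) | (56<<6) | 54
      = 0x000000 | 0x037000 | 0x000E00 | 0x000036
      = 0x037E36
Bytes: (v>>16)&0xFF=03, (v>>8)&0xFF=7E, v&0xFF=36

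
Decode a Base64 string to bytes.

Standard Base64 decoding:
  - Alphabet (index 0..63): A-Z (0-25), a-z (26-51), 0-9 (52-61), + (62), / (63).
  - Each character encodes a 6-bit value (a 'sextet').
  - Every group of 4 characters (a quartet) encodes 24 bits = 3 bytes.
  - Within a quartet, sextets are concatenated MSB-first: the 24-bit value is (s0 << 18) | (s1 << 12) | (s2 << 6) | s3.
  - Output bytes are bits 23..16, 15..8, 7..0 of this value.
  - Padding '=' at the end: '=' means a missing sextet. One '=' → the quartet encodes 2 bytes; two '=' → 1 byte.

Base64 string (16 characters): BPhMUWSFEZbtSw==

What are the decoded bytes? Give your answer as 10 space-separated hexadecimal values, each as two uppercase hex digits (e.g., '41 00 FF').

Answer: 04 F8 4C 51 64 85 11 96 ED 4B

Derivation:
After char 0 ('B'=1): chars_in_quartet=1 acc=0x1 bytes_emitted=0
After char 1 ('P'=15): chars_in_quartet=2 acc=0x4F bytes_emitted=0
After char 2 ('h'=33): chars_in_quartet=3 acc=0x13E1 bytes_emitted=0
After char 3 ('M'=12): chars_in_quartet=4 acc=0x4F84C -> emit 04 F8 4C, reset; bytes_emitted=3
After char 4 ('U'=20): chars_in_quartet=1 acc=0x14 bytes_emitted=3
After char 5 ('W'=22): chars_in_quartet=2 acc=0x516 bytes_emitted=3
After char 6 ('S'=18): chars_in_quartet=3 acc=0x14592 bytes_emitted=3
After char 7 ('F'=5): chars_in_quartet=4 acc=0x516485 -> emit 51 64 85, reset; bytes_emitted=6
After char 8 ('E'=4): chars_in_quartet=1 acc=0x4 bytes_emitted=6
After char 9 ('Z'=25): chars_in_quartet=2 acc=0x119 bytes_emitted=6
After char 10 ('b'=27): chars_in_quartet=3 acc=0x465B bytes_emitted=6
After char 11 ('t'=45): chars_in_quartet=4 acc=0x1196ED -> emit 11 96 ED, reset; bytes_emitted=9
After char 12 ('S'=18): chars_in_quartet=1 acc=0x12 bytes_emitted=9
After char 13 ('w'=48): chars_in_quartet=2 acc=0x4B0 bytes_emitted=9
Padding '==': partial quartet acc=0x4B0 -> emit 4B; bytes_emitted=10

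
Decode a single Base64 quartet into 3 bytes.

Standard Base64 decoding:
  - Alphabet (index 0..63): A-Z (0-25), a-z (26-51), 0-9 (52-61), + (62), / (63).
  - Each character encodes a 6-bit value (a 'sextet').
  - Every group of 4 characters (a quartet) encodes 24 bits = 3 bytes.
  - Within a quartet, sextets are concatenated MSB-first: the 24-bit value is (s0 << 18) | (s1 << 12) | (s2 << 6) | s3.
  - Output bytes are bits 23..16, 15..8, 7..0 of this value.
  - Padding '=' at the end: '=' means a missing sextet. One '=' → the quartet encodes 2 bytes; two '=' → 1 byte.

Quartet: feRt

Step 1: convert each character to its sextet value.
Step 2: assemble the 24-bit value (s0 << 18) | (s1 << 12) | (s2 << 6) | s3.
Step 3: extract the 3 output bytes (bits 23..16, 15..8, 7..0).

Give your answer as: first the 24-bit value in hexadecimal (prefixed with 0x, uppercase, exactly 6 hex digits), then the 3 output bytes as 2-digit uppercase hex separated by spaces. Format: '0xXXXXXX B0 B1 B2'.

Answer: 0x7DE46D 7D E4 6D

Derivation:
Sextets: f=31, e=30, R=17, t=45
24-bit: (31<<18) | (30<<12) | (17<<6) | 45
      = 0x7C0000 | 0x01E000 | 0x000440 | 0x00002D
      = 0x7DE46D
Bytes: (v>>16)&0xFF=7D, (v>>8)&0xFF=E4, v&0xFF=6D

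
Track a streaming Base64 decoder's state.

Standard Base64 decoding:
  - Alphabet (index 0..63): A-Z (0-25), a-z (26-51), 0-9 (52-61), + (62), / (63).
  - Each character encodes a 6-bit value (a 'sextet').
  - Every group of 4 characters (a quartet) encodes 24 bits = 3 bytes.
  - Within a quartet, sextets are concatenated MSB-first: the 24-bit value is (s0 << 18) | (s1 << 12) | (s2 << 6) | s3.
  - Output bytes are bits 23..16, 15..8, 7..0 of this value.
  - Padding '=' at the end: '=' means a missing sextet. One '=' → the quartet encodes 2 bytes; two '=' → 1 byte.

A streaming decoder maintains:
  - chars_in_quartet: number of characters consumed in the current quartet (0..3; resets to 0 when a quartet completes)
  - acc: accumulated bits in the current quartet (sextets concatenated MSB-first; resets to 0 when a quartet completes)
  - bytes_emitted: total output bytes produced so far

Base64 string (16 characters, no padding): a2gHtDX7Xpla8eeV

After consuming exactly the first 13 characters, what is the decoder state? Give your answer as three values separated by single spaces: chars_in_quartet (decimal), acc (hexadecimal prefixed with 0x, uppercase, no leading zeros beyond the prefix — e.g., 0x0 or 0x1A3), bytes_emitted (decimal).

After char 0 ('a'=26): chars_in_quartet=1 acc=0x1A bytes_emitted=0
After char 1 ('2'=54): chars_in_quartet=2 acc=0x6B6 bytes_emitted=0
After char 2 ('g'=32): chars_in_quartet=3 acc=0x1ADA0 bytes_emitted=0
After char 3 ('H'=7): chars_in_quartet=4 acc=0x6B6807 -> emit 6B 68 07, reset; bytes_emitted=3
After char 4 ('t'=45): chars_in_quartet=1 acc=0x2D bytes_emitted=3
After char 5 ('D'=3): chars_in_quartet=2 acc=0xB43 bytes_emitted=3
After char 6 ('X'=23): chars_in_quartet=3 acc=0x2D0D7 bytes_emitted=3
After char 7 ('7'=59): chars_in_quartet=4 acc=0xB435FB -> emit B4 35 FB, reset; bytes_emitted=6
After char 8 ('X'=23): chars_in_quartet=1 acc=0x17 bytes_emitted=6
After char 9 ('p'=41): chars_in_quartet=2 acc=0x5E9 bytes_emitted=6
After char 10 ('l'=37): chars_in_quartet=3 acc=0x17A65 bytes_emitted=6
After char 11 ('a'=26): chars_in_quartet=4 acc=0x5E995A -> emit 5E 99 5A, reset; bytes_emitted=9
After char 12 ('8'=60): chars_in_quartet=1 acc=0x3C bytes_emitted=9

Answer: 1 0x3C 9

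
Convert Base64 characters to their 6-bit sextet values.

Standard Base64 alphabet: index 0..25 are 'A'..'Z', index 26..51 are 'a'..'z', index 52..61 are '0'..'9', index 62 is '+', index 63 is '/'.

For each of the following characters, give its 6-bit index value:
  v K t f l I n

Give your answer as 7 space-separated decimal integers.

'v': a..z range, 26 + ord('v') − ord('a') = 47
'K': A..Z range, ord('K') − ord('A') = 10
't': a..z range, 26 + ord('t') − ord('a') = 45
'f': a..z range, 26 + ord('f') − ord('a') = 31
'l': a..z range, 26 + ord('l') − ord('a') = 37
'I': A..Z range, ord('I') − ord('A') = 8
'n': a..z range, 26 + ord('n') − ord('a') = 39

Answer: 47 10 45 31 37 8 39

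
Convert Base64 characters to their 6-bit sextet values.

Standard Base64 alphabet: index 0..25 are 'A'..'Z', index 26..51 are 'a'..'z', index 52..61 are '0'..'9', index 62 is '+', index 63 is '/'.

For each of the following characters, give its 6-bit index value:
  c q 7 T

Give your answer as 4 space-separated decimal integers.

Answer: 28 42 59 19

Derivation:
'c': a..z range, 26 + ord('c') − ord('a') = 28
'q': a..z range, 26 + ord('q') − ord('a') = 42
'7': 0..9 range, 52 + ord('7') − ord('0') = 59
'T': A..Z range, ord('T') − ord('A') = 19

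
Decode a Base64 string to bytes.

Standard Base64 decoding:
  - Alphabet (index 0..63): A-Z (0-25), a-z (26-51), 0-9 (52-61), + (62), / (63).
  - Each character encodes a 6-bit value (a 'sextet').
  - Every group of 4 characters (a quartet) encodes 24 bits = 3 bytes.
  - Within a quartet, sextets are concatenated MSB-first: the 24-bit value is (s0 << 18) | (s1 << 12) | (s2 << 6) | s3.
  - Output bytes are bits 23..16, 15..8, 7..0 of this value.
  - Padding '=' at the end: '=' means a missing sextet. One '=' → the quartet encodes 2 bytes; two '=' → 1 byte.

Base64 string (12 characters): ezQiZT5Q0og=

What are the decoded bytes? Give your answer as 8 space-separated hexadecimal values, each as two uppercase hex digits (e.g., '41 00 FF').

After char 0 ('e'=30): chars_in_quartet=1 acc=0x1E bytes_emitted=0
After char 1 ('z'=51): chars_in_quartet=2 acc=0x7B3 bytes_emitted=0
After char 2 ('Q'=16): chars_in_quartet=3 acc=0x1ECD0 bytes_emitted=0
After char 3 ('i'=34): chars_in_quartet=4 acc=0x7B3422 -> emit 7B 34 22, reset; bytes_emitted=3
After char 4 ('Z'=25): chars_in_quartet=1 acc=0x19 bytes_emitted=3
After char 5 ('T'=19): chars_in_quartet=2 acc=0x653 bytes_emitted=3
After char 6 ('5'=57): chars_in_quartet=3 acc=0x194F9 bytes_emitted=3
After char 7 ('Q'=16): chars_in_quartet=4 acc=0x653E50 -> emit 65 3E 50, reset; bytes_emitted=6
After char 8 ('0'=52): chars_in_quartet=1 acc=0x34 bytes_emitted=6
After char 9 ('o'=40): chars_in_quartet=2 acc=0xD28 bytes_emitted=6
After char 10 ('g'=32): chars_in_quartet=3 acc=0x34A20 bytes_emitted=6
Padding '=': partial quartet acc=0x34A20 -> emit D2 88; bytes_emitted=8

Answer: 7B 34 22 65 3E 50 D2 88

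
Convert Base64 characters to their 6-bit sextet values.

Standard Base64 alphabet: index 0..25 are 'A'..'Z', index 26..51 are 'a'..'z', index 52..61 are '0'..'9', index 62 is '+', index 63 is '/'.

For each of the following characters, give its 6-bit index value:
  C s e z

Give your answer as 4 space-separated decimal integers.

Answer: 2 44 30 51

Derivation:
'C': A..Z range, ord('C') − ord('A') = 2
's': a..z range, 26 + ord('s') − ord('a') = 44
'e': a..z range, 26 + ord('e') − ord('a') = 30
'z': a..z range, 26 + ord('z') − ord('a') = 51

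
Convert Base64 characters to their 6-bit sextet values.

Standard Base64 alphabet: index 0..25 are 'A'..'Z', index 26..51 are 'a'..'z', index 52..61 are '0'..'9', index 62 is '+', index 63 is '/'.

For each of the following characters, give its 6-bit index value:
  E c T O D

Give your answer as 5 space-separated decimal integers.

'E': A..Z range, ord('E') − ord('A') = 4
'c': a..z range, 26 + ord('c') − ord('a') = 28
'T': A..Z range, ord('T') − ord('A') = 19
'O': A..Z range, ord('O') − ord('A') = 14
'D': A..Z range, ord('D') − ord('A') = 3

Answer: 4 28 19 14 3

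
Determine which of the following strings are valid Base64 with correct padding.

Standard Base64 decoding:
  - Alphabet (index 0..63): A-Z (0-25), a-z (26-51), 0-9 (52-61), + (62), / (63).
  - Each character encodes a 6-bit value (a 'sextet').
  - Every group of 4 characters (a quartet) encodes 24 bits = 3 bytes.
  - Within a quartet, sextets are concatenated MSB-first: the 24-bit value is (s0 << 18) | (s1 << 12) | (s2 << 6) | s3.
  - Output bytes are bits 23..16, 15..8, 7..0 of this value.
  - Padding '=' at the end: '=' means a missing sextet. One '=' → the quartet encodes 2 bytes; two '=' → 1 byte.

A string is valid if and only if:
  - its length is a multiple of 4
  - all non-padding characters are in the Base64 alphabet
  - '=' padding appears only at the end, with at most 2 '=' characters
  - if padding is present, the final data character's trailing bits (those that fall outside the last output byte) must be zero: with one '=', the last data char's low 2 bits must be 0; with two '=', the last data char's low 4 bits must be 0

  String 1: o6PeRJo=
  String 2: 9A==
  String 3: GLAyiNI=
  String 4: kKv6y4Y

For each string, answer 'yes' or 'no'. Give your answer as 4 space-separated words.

Answer: yes yes yes no

Derivation:
String 1: 'o6PeRJo=' → valid
String 2: '9A==' → valid
String 3: 'GLAyiNI=' → valid
String 4: 'kKv6y4Y' → invalid (len=7 not mult of 4)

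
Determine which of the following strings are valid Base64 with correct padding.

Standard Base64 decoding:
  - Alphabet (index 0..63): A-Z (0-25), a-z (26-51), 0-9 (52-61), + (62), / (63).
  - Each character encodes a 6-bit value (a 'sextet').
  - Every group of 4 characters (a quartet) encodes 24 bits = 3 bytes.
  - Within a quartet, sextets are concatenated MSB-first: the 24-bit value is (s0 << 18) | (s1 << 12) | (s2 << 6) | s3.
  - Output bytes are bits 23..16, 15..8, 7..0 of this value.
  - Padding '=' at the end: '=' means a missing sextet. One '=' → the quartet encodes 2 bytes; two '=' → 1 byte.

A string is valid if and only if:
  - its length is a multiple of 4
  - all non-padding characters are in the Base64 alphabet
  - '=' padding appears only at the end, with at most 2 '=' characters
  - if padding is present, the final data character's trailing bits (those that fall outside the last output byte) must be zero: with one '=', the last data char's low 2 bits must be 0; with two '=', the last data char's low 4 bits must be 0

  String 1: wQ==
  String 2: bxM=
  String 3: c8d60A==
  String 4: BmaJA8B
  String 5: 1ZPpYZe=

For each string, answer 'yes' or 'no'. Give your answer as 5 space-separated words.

Answer: yes yes yes no no

Derivation:
String 1: 'wQ==' → valid
String 2: 'bxM=' → valid
String 3: 'c8d60A==' → valid
String 4: 'BmaJA8B' → invalid (len=7 not mult of 4)
String 5: '1ZPpYZe=' → invalid (bad trailing bits)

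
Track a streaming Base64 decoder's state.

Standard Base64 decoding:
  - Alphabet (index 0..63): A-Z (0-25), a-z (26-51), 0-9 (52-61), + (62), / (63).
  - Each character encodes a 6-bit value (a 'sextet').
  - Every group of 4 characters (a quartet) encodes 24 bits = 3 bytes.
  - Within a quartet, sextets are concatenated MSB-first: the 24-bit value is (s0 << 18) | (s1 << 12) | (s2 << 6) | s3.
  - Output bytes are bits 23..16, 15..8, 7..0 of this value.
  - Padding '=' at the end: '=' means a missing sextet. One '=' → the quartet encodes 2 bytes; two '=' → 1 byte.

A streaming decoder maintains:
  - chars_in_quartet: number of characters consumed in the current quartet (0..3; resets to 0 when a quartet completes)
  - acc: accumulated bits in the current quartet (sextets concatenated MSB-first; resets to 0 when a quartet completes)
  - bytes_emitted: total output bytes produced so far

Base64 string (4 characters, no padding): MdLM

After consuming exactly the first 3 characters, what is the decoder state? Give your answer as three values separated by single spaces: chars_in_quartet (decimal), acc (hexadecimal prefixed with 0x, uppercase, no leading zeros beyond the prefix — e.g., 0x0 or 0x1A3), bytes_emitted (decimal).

After char 0 ('M'=12): chars_in_quartet=1 acc=0xC bytes_emitted=0
After char 1 ('d'=29): chars_in_quartet=2 acc=0x31D bytes_emitted=0
After char 2 ('L'=11): chars_in_quartet=3 acc=0xC74B bytes_emitted=0

Answer: 3 0xC74B 0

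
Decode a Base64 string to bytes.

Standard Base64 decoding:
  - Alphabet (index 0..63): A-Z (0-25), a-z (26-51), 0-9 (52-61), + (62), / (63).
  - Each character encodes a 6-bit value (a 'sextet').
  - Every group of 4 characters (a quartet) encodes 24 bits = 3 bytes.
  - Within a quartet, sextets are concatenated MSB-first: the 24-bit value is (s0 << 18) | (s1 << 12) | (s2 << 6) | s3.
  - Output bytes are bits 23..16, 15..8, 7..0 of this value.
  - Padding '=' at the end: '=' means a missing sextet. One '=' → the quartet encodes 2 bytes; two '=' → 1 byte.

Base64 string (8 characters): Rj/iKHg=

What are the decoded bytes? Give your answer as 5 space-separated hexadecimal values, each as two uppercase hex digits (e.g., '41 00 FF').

Answer: 46 3F E2 28 78

Derivation:
After char 0 ('R'=17): chars_in_quartet=1 acc=0x11 bytes_emitted=0
After char 1 ('j'=35): chars_in_quartet=2 acc=0x463 bytes_emitted=0
After char 2 ('/'=63): chars_in_quartet=3 acc=0x118FF bytes_emitted=0
After char 3 ('i'=34): chars_in_quartet=4 acc=0x463FE2 -> emit 46 3F E2, reset; bytes_emitted=3
After char 4 ('K'=10): chars_in_quartet=1 acc=0xA bytes_emitted=3
After char 5 ('H'=7): chars_in_quartet=2 acc=0x287 bytes_emitted=3
After char 6 ('g'=32): chars_in_quartet=3 acc=0xA1E0 bytes_emitted=3
Padding '=': partial quartet acc=0xA1E0 -> emit 28 78; bytes_emitted=5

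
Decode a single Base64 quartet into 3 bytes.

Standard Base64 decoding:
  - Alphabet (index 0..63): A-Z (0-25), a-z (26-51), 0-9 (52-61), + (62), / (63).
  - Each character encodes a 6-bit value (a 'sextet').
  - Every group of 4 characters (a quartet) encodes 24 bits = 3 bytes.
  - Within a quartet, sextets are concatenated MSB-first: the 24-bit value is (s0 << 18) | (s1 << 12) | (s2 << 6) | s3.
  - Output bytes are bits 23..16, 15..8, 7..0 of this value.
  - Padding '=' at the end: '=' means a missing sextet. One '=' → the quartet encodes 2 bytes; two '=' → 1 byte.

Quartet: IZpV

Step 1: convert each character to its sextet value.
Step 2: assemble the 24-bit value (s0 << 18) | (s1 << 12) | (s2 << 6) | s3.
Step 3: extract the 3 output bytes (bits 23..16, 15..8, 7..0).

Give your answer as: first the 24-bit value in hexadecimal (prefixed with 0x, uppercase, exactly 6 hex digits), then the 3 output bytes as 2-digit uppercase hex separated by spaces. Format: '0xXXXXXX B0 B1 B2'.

Answer: 0x219A55 21 9A 55

Derivation:
Sextets: I=8, Z=25, p=41, V=21
24-bit: (8<<18) | (25<<12) | (41<<6) | 21
      = 0x200000 | 0x019000 | 0x000A40 | 0x000015
      = 0x219A55
Bytes: (v>>16)&0xFF=21, (v>>8)&0xFF=9A, v&0xFF=55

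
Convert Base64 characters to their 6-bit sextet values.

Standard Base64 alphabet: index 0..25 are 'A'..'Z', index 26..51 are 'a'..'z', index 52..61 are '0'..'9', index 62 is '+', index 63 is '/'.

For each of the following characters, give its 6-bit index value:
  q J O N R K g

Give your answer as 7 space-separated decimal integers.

Answer: 42 9 14 13 17 10 32

Derivation:
'q': a..z range, 26 + ord('q') − ord('a') = 42
'J': A..Z range, ord('J') − ord('A') = 9
'O': A..Z range, ord('O') − ord('A') = 14
'N': A..Z range, ord('N') − ord('A') = 13
'R': A..Z range, ord('R') − ord('A') = 17
'K': A..Z range, ord('K') − ord('A') = 10
'g': a..z range, 26 + ord('g') − ord('a') = 32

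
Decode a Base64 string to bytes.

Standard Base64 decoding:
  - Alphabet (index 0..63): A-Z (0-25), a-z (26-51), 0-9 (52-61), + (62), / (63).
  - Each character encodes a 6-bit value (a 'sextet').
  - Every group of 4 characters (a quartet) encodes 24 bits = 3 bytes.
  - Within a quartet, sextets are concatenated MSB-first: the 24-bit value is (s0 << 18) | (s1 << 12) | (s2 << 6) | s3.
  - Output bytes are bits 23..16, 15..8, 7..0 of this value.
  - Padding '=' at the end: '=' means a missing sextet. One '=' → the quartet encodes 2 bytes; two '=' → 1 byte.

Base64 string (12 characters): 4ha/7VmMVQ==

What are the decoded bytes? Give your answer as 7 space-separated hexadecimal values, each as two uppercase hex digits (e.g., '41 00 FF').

After char 0 ('4'=56): chars_in_quartet=1 acc=0x38 bytes_emitted=0
After char 1 ('h'=33): chars_in_quartet=2 acc=0xE21 bytes_emitted=0
After char 2 ('a'=26): chars_in_quartet=3 acc=0x3885A bytes_emitted=0
After char 3 ('/'=63): chars_in_quartet=4 acc=0xE216BF -> emit E2 16 BF, reset; bytes_emitted=3
After char 4 ('7'=59): chars_in_quartet=1 acc=0x3B bytes_emitted=3
After char 5 ('V'=21): chars_in_quartet=2 acc=0xED5 bytes_emitted=3
After char 6 ('m'=38): chars_in_quartet=3 acc=0x3B566 bytes_emitted=3
After char 7 ('M'=12): chars_in_quartet=4 acc=0xED598C -> emit ED 59 8C, reset; bytes_emitted=6
After char 8 ('V'=21): chars_in_quartet=1 acc=0x15 bytes_emitted=6
After char 9 ('Q'=16): chars_in_quartet=2 acc=0x550 bytes_emitted=6
Padding '==': partial quartet acc=0x550 -> emit 55; bytes_emitted=7

Answer: E2 16 BF ED 59 8C 55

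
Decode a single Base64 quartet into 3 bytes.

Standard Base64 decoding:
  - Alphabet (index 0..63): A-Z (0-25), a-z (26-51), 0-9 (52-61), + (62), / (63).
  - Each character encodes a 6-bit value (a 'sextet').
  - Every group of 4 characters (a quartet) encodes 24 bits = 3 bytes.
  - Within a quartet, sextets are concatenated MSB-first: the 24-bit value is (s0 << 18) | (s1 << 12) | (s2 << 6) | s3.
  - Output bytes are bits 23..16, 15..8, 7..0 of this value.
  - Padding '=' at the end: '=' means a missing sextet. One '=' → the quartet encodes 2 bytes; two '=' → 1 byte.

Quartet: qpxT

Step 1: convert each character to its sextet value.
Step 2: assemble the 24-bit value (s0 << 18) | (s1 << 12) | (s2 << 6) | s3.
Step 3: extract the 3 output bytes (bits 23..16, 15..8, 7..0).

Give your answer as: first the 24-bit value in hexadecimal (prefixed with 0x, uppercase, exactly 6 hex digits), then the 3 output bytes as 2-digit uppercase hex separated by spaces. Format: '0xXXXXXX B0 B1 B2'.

Answer: 0xAA9C53 AA 9C 53

Derivation:
Sextets: q=42, p=41, x=49, T=19
24-bit: (42<<18) | (41<<12) | (49<<6) | 19
      = 0xA80000 | 0x029000 | 0x000C40 | 0x000013
      = 0xAA9C53
Bytes: (v>>16)&0xFF=AA, (v>>8)&0xFF=9C, v&0xFF=53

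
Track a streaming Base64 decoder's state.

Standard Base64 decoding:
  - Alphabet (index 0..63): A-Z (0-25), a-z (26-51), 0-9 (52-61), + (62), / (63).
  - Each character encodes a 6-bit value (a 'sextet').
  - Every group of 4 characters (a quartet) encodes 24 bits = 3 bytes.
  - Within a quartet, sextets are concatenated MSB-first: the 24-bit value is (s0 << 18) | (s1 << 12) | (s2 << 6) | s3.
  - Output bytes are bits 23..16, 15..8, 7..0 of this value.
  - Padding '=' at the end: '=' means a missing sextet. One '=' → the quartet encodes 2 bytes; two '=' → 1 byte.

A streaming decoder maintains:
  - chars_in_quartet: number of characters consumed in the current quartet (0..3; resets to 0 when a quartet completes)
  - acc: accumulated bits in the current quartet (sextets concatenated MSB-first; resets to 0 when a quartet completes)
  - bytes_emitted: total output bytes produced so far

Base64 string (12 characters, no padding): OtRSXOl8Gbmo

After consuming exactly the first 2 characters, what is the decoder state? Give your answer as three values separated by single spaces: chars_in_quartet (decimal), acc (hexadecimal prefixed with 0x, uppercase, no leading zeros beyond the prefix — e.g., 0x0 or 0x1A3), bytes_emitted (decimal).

After char 0 ('O'=14): chars_in_quartet=1 acc=0xE bytes_emitted=0
After char 1 ('t'=45): chars_in_quartet=2 acc=0x3AD bytes_emitted=0

Answer: 2 0x3AD 0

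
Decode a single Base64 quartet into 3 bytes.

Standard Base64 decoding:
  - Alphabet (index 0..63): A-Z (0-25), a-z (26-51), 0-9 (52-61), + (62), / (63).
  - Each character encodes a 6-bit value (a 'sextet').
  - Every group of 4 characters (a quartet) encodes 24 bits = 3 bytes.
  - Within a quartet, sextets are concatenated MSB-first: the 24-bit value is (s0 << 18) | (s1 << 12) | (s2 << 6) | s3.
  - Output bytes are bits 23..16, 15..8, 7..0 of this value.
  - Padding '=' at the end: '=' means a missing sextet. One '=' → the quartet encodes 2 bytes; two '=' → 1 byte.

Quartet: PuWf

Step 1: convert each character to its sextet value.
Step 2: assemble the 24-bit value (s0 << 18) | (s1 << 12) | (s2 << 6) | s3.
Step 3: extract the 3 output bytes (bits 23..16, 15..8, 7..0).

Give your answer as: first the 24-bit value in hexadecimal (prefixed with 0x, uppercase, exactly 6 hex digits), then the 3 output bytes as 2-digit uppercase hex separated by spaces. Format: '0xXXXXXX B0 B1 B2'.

Sextets: P=15, u=46, W=22, f=31
24-bit: (15<<18) | (46<<12) | (22<<6) | 31
      = 0x3C0000 | 0x02E000 | 0x000580 | 0x00001F
      = 0x3EE59F
Bytes: (v>>16)&0xFF=3E, (v>>8)&0xFF=E5, v&0xFF=9F

Answer: 0x3EE59F 3E E5 9F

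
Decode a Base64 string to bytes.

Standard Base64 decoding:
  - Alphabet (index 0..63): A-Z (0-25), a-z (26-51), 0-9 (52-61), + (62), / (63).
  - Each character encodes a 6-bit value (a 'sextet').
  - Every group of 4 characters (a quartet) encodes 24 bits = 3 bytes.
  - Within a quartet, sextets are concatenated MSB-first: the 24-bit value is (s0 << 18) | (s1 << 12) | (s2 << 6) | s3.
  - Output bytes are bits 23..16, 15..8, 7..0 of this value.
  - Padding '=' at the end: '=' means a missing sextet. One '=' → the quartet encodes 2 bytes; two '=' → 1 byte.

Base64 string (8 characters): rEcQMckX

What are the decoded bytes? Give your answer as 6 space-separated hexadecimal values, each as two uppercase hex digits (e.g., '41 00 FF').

Answer: AC 47 10 31 C9 17

Derivation:
After char 0 ('r'=43): chars_in_quartet=1 acc=0x2B bytes_emitted=0
After char 1 ('E'=4): chars_in_quartet=2 acc=0xAC4 bytes_emitted=0
After char 2 ('c'=28): chars_in_quartet=3 acc=0x2B11C bytes_emitted=0
After char 3 ('Q'=16): chars_in_quartet=4 acc=0xAC4710 -> emit AC 47 10, reset; bytes_emitted=3
After char 4 ('M'=12): chars_in_quartet=1 acc=0xC bytes_emitted=3
After char 5 ('c'=28): chars_in_quartet=2 acc=0x31C bytes_emitted=3
After char 6 ('k'=36): chars_in_quartet=3 acc=0xC724 bytes_emitted=3
After char 7 ('X'=23): chars_in_quartet=4 acc=0x31C917 -> emit 31 C9 17, reset; bytes_emitted=6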